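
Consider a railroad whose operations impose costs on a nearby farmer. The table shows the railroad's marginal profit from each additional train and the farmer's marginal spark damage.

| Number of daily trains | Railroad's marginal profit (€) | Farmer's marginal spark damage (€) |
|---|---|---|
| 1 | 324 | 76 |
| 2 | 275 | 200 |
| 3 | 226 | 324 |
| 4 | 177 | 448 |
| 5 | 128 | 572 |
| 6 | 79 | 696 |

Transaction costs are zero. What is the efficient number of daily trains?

2

Bargaining reaches the level where marginal profit last exceeds marginal spark damage.
That holds through level 2 (275 ≥ 200) but not at 3 (226 < 324).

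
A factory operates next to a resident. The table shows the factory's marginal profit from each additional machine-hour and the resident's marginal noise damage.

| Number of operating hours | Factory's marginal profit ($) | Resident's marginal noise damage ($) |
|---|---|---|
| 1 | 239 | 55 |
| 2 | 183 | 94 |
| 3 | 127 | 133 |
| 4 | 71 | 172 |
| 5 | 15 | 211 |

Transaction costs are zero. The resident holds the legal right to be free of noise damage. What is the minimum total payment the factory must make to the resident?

Efficient level: marginal profit ≥ marginal noise damage through level 2, so k* = 2.
With the resident holding the right, the factory must at least compensate total damage at k*: 55 + 94 = 149.

$149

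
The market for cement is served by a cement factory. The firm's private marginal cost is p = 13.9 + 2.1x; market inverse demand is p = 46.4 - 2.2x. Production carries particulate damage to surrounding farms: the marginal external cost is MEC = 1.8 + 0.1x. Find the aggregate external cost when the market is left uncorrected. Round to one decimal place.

Market equilibrium (private): 13.9 + 2.1x = 46.4 - 2.2x → x_m = 7.5581.
Total external cost = ∫₀^{x_m} (1.8 + 0.1x) dx = 1.8×7.5581 + ½×0.1×7.5581² = 16.4608.

16.5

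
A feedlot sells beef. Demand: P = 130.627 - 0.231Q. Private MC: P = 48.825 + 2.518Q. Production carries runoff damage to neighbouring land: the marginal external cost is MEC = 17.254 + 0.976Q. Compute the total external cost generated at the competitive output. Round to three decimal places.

Market equilibrium (private): 48.825 + 2.518Q = 130.627 - 0.231Q → Q_m = 29.7570.
Total external cost = ∫₀^{Q_m} (17.254 + 0.976Q) dQ = 17.254×29.7570 + ½×0.976×29.7570² = 945.5411.

945.541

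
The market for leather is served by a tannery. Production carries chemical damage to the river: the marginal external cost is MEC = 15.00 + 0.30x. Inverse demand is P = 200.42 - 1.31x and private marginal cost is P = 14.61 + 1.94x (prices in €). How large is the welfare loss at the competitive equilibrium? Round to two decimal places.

Market equilibrium (private): 14.61 + 1.94x = 200.42 - 1.31x → x_m = 57.1723.
Social marginal cost = private MC + MEC = 29.61 + 2.24x.
Set SMC = demand: 29.61 + 2.24x = 200.42 - 1.31x → x* = 48.1155.
The welfare-loss triangle has base |x_m − x*| and height MEC(x_m) (the vertical gap between SMC and demand is zero at x* and MEC at x_m).
DWL = ½ × 9.0568 × 32.1517 = 145.5958.

DWL = €145.60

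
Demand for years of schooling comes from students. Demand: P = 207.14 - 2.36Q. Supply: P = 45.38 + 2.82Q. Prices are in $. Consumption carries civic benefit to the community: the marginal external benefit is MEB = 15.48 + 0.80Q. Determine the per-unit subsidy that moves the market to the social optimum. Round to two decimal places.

subsidy = $47.85 per unit

Social marginal benefit = demand + MEB = 222.62 - 1.56Q.
Set SMB = MC: 222.62 - 1.56Q = 45.38 + 2.82Q → Q* = 40.4658.
The Pigouvian subsidy equals MEB at Q*: 15.48 + 0.80×40.4658 = 47.8526.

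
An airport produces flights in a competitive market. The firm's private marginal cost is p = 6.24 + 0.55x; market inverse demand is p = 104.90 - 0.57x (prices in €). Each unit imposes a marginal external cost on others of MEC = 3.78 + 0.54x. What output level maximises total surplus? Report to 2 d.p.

x* = 57.16

Social marginal cost = private MC + MEC = 10.02 + 1.09x.
Set SMC = demand: 10.02 + 1.09x = 104.90 - 0.57x → x* = 57.1566.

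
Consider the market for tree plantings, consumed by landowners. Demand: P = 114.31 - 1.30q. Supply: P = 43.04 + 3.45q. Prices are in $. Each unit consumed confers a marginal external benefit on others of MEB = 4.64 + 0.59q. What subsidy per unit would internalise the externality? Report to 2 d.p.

Social marginal benefit = demand + MEB = 118.95 - 0.71q.
Set SMB = MC: 118.95 - 0.71q = 43.04 + 3.45q → q* = 18.2476.
The Pigouvian subsidy equals MEB at q*: 4.64 + 0.59×18.2476 = 15.4061.

subsidy = $15.41 per unit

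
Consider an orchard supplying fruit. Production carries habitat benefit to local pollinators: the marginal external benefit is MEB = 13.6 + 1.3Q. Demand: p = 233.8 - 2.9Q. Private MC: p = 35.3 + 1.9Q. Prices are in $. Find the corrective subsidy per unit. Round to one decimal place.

subsidy = $92.4 per unit

Social marginal cost = private MC − MEB = 21.7 + 0.6Q.
Set SMC = demand: 21.7 + 0.6Q = 233.8 - 2.9Q → Q* = 60.6000.
The Pigouvian subsidy equals MEB at Q*: 13.6 + 1.3×60.6000 = 92.3800.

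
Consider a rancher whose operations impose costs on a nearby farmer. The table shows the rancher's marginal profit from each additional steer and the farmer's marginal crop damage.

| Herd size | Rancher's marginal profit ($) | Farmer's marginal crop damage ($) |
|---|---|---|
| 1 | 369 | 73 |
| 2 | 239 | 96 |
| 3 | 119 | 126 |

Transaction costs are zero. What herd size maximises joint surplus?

Bargaining reaches the level where marginal profit last exceeds marginal crop damage.
That holds through level 2 (239 ≥ 96) but not at 3 (119 < 126).

2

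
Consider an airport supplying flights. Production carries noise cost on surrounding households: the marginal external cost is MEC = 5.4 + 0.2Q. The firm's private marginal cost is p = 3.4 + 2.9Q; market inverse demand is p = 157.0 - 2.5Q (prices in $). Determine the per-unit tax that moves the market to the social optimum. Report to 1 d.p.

Social marginal cost = private MC + MEC = 8.8 + 3.1Q.
Set SMC = demand: 8.8 + 3.1Q = 157.0 - 2.5Q → Q* = 26.4643.
The Pigouvian tax equals MEC at Q*: 5.4 + 0.2×26.4643 = 10.6929.

tax = $10.7 per unit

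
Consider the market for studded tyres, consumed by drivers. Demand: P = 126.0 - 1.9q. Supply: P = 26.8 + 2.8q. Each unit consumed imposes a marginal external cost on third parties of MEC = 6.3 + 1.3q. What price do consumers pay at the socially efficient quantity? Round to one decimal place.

Social marginal benefit = demand − MEC = 119.7 - 3.2q.
Set SMB = MC: 119.7 - 3.2q = 26.8 + 2.8q → q* = 15.4833.
Consumer price on the demand curve at q*: 126.0 − 1.9×15.4833 = 96.5817.

P = 96.6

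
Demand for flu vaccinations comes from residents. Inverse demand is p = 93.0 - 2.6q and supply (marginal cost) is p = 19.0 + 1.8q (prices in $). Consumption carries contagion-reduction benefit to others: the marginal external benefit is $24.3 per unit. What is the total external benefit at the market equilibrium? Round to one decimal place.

$408.7

Market equilibrium (private): 19.0 + 1.8q = 93.0 - 2.6q → q_m = 16.8182.
Total external benefit = MEB × q_m = 24.3 × 16.8182 = 408.6823.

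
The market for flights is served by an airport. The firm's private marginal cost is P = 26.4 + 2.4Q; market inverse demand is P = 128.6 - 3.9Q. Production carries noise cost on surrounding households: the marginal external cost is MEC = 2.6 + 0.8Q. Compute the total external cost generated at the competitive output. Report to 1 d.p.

147.4

Market equilibrium (private): 26.4 + 2.4Q = 128.6 - 3.9Q → Q_m = 16.2222.
Total external cost = ∫₀^{Q_m} (2.6 + 0.8Q) dQ = 2.6×16.2222 + ½×0.8×16.2222² = 147.4416.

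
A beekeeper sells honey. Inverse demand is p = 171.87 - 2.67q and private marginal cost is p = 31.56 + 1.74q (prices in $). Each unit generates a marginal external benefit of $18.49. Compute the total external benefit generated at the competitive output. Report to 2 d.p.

$588.28

Market equilibrium (private): 31.56 + 1.74q = 171.87 - 2.67q → q_m = 31.8163.
Total external benefit = MEB × q_m = 18.49 × 31.8163 = 588.2834.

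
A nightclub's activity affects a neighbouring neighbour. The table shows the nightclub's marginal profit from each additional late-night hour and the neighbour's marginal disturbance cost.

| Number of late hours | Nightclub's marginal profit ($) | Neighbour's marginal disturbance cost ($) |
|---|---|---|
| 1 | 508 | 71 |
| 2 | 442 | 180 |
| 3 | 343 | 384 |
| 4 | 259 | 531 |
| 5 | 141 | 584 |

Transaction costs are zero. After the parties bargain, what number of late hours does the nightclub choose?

Bargaining reaches the level where marginal profit last exceeds marginal disturbance cost.
That holds through level 2 (442 ≥ 180) but not at 3 (343 < 384).

2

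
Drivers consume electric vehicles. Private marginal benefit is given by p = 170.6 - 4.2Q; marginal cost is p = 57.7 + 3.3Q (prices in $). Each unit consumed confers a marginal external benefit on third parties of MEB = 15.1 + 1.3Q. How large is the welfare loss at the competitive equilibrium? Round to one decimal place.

DWL = $96.9

Market equilibrium (private): 57.7 + 3.3Q = 170.6 - 4.2Q → Q_m = 15.0533.
Social marginal benefit = demand + MEB = 185.7 - 2.9Q.
Set SMB = MC: 185.7 - 2.9Q = 57.7 + 3.3Q → Q* = 20.6452.
Height of the DWL triangle at Q_m is SMB(Q_m) − MC(Q_m) = MEB(Q_m) = 34.6693.
DWL = ½ × 5.5919 × 34.6693 = 96.9336.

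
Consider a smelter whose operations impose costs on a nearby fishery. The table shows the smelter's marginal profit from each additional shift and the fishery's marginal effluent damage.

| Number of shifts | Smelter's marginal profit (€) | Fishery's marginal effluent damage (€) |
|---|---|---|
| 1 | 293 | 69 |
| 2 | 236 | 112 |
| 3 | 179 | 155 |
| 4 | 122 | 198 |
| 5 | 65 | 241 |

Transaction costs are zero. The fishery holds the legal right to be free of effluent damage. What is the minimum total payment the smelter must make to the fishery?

€336

Efficient level: marginal profit ≥ marginal effluent damage through level 3, so k* = 3.
With the fishery holding the right, the smelter must at least compensate total damage at k*: 69 + 112 + 155 = 336.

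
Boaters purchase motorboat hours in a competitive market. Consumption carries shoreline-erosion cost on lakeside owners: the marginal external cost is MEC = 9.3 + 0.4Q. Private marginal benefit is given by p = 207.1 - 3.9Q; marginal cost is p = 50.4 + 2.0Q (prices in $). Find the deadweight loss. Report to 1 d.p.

Market equilibrium (private): 50.4 + 2.0Q = 207.1 - 3.9Q → Q_m = 26.5593.
Social marginal benefit = demand − MEC = 197.8 - 4.3Q.
Set SMB = MC: 197.8 - 4.3Q = 50.4 + 2.0Q → Q* = 23.3968.
Height of the DWL triangle at Q_m is MC(Q_m) − SMB(Q_m) = MEC(Q_m) = 19.9237.
DWL = ½ × 3.1625 × 19.9237 = 31.5044.

DWL = $31.5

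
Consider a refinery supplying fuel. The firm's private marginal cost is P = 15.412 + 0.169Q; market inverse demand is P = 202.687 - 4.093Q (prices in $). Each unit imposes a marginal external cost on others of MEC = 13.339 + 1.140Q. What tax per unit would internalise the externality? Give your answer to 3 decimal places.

tax = $50.045 per unit

Social marginal cost = private MC + MEC = 28.751 + 1.309Q.
Set SMC = demand: 28.751 + 1.309Q = 202.687 - 4.093Q → Q* = 32.1984.
The Pigouvian tax equals MEC at Q*: 13.339 + 1.140×32.1984 = 50.0452.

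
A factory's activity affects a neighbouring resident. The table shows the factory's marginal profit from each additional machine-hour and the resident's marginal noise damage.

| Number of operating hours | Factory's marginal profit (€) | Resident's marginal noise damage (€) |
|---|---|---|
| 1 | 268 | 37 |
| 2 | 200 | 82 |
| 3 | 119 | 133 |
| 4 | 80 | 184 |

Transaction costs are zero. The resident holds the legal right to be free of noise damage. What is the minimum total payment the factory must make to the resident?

€119

Efficient level: marginal profit ≥ marginal noise damage through level 2, so k* = 2.
With the resident holding the right, the factory must at least compensate total damage at k*: 37 + 82 = 119.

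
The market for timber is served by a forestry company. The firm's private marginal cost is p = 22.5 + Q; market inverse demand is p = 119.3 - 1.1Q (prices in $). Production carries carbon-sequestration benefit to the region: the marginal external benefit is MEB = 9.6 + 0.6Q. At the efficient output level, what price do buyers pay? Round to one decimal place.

Social marginal cost = private MC − MEB = 12.9 + 0.4Q.
Set SMC = demand: 12.9 + 0.4Q = 119.3 - 1.1Q → Q* = 70.9333.
Consumer price on the demand curve at Q*: 119.3 − 1.1×70.9333 = 41.2734.

P = $41.3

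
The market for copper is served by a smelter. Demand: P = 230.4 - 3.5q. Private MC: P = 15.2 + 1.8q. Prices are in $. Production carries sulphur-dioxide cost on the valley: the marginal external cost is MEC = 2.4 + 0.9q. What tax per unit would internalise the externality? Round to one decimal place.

tax = $33.3 per unit

Social marginal cost = private MC + MEC = 17.6 + 2.7q.
Set SMC = demand: 17.6 + 2.7q = 230.4 - 3.5q → q* = 34.3226.
The Pigouvian tax equals MEC at q*: 2.4 + 0.9×34.3226 = 33.2903.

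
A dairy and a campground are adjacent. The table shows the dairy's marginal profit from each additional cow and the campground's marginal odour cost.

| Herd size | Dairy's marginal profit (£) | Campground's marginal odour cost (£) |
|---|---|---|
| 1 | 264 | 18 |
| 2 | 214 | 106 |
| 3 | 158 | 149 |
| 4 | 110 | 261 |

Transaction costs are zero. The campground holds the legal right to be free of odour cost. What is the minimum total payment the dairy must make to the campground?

£273

Efficient level: marginal profit ≥ marginal odour cost through level 3, so k* = 3.
With the campground holding the right, the dairy must at least compensate total damage at k*: 18 + 106 + 149 = 273.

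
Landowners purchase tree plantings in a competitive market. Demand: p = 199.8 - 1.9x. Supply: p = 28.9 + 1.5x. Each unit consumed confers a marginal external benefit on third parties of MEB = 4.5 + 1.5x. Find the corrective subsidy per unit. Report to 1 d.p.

subsidy = 143.0 per unit

Social marginal benefit = demand + MEB = 204.3 - 0.4x.
Set SMB = MC: 204.3 - 0.4x = 28.9 + 1.5x → x* = 92.3158.
The Pigouvian subsidy equals MEB at x*: 4.5 + 1.5×92.3158 = 142.9737.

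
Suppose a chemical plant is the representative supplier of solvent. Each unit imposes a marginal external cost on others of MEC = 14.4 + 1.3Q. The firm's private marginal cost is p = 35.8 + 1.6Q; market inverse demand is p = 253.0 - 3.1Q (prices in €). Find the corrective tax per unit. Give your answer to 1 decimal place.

Social marginal cost = private MC + MEC = 50.2 + 2.9Q.
Set SMC = demand: 50.2 + 2.9Q = 253.0 - 3.1Q → Q* = 33.8000.
The Pigouvian tax equals MEC at Q*: 14.4 + 1.3×33.8000 = 58.3400.

tax = €58.3 per unit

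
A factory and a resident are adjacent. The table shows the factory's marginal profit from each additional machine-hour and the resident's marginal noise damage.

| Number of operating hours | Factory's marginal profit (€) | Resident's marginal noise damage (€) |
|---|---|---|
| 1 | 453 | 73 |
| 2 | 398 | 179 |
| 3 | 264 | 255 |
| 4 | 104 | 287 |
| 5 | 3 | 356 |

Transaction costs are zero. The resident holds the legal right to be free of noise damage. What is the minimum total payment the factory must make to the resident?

Efficient level: marginal profit ≥ marginal noise damage through level 3, so k* = 3.
With the resident holding the right, the factory must at least compensate total damage at k*: 73 + 179 + 255 = 507.

€507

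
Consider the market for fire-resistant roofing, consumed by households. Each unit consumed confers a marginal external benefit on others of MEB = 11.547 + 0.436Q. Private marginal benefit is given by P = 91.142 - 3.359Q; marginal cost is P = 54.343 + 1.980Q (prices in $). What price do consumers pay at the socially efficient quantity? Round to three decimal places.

P = $58.021

Social marginal benefit = demand + MEB = 102.689 - 2.923Q.
Set SMB = MC: 102.689 - 2.923Q = 54.343 + 1.980Q → Q* = 9.8605.
Consumer price on the demand curve at Q*: 91.142 − 3.359×9.8605 = 58.0206.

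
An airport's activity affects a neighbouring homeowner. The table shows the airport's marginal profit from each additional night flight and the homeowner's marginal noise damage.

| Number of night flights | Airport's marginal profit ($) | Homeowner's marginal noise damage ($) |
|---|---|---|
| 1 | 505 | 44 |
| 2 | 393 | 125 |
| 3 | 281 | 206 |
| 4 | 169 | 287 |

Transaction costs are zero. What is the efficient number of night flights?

3

Bargaining reaches the level where marginal profit last exceeds marginal noise damage.
That holds through level 3 (281 ≥ 206) but not at 4 (169 < 287).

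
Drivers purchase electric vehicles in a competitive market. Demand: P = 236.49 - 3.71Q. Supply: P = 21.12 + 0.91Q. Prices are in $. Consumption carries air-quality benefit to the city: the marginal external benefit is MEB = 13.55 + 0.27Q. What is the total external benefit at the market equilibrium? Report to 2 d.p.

$925.03

Market equilibrium (private): 21.12 + 0.91Q = 236.49 - 3.71Q → Q_m = 46.6169.
Total external benefit = ∫₀^{Q_m} (13.55 + 0.27Q) dQ = 13.55×46.6169 + ½×0.27×46.6169² = 925.0323.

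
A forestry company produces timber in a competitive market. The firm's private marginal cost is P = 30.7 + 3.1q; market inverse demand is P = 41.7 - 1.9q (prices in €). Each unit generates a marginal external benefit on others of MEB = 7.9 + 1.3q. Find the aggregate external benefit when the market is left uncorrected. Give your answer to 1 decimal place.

Market equilibrium (private): 30.7 + 3.1q = 41.7 - 1.9q → q_m = 2.2000.
Total external benefit = ∫₀^{q_m} (7.9 + 1.3q) dq = 7.9×2.2000 + ½×1.3×2.2000² = 20.5260.

€20.5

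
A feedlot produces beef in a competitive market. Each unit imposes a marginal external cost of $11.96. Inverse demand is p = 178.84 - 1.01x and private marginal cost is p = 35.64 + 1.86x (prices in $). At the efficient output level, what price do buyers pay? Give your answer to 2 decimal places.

Social marginal cost = private MC + MEC = 47.60 + 1.86x.
Set SMC = demand: 47.60 + 1.86x = 178.84 - 1.01x → x* = 45.7282.
Consumer price on the demand curve at x*: 178.84 − 1.01×45.7282 = 132.6545.

P = $132.65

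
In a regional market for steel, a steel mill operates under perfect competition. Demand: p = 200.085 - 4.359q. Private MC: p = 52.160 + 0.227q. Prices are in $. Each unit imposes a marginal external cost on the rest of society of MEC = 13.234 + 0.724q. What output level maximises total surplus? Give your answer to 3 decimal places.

q* = 25.366

Social marginal cost = private MC + MEC = 65.394 + 0.951q.
Set SMC = demand: 65.394 + 0.951q = 200.085 - 4.359q → q* = 25.3655.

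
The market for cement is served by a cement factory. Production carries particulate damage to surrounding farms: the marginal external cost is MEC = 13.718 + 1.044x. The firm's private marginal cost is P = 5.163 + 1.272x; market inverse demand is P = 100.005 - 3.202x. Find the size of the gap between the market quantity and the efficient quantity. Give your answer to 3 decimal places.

Market equilibrium (private): 5.163 + 1.272x = 100.005 - 3.202x → x_m = 21.1985.
Social marginal cost = private MC + MEC = 18.881 + 2.316x.
Set SMC = demand: 18.881 + 2.316x = 100.005 - 3.202x → x* = 14.7017.
Gap = |21.1985 − 14.7017| = 6.4968.

6.497 units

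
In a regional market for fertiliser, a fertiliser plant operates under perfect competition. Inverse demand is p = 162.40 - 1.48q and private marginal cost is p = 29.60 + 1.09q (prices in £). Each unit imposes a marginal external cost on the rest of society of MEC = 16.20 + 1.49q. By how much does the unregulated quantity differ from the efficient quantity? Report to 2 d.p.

Market equilibrium (private): 29.60 + 1.09q = 162.40 - 1.48q → q_m = 51.6732.
Social marginal cost = private MC + MEC = 45.80 + 2.58q.
Set SMC = demand: 45.80 + 2.58q = 162.40 - 1.48q → q* = 28.7192.
Gap = |51.6732 − 28.7192| = 22.9540.

22.95 units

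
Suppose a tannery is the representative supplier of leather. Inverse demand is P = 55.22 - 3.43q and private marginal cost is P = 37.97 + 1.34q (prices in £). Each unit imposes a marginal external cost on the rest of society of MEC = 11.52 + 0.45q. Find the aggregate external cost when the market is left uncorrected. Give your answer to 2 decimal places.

Market equilibrium (private): 37.97 + 1.34q = 55.22 - 3.43q → q_m = 3.6164.
Total external cost = ∫₀^{q_m} (11.52 + 0.45q) dq = 11.52×3.6164 + ½×0.45×3.6164² = 44.6036.

£44.60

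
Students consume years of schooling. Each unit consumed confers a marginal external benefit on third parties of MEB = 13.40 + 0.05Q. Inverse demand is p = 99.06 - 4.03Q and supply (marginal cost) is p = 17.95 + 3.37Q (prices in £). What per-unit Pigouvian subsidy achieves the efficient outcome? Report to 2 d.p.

subsidy = £14.04 per unit

Social marginal benefit = demand + MEB = 112.46 - 3.98Q.
Set SMB = MC: 112.46 - 3.98Q = 17.95 + 3.37Q → Q* = 12.8585.
The Pigouvian subsidy equals MEB at Q*: 13.40 + 0.05×12.8585 = 14.0429.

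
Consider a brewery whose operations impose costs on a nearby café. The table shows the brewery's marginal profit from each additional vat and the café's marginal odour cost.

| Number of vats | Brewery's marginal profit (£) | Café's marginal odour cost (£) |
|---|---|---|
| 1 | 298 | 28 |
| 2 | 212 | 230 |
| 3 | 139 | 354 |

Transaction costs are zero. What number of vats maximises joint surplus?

1

Bargaining reaches the level where marginal profit last exceeds marginal odour cost.
That holds through level 1 (298 ≥ 28) but not at 2 (212 < 230).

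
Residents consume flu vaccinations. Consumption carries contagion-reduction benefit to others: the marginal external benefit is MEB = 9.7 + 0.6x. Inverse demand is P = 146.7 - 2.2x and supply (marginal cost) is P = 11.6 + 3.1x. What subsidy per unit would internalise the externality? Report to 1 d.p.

Social marginal benefit = demand + MEB = 156.4 - 1.6x.
Set SMB = MC: 156.4 - 1.6x = 11.6 + 3.1x → x* = 30.8085.
The Pigouvian subsidy equals MEB at x*: 9.7 + 0.6×30.8085 = 28.1851.

subsidy = 28.2 per unit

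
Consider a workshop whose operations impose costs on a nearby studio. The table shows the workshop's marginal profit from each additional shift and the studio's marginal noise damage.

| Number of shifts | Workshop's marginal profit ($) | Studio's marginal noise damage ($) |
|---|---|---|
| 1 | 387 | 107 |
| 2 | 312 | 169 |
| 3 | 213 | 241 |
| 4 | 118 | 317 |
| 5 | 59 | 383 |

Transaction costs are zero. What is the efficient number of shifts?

2

Bargaining reaches the level where marginal profit last exceeds marginal noise damage.
That holds through level 2 (312 ≥ 169) but not at 3 (213 < 241).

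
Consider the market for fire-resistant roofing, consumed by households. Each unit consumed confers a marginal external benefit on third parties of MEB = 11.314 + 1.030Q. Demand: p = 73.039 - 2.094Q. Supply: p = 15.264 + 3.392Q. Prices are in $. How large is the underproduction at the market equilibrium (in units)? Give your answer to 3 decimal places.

Market equilibrium (private): 15.264 + 3.392Q = 73.039 - 2.094Q → Q_m = 10.5314.
Social marginal benefit = demand + MEB = 84.353 - 1.064Q.
Set SMB = MC: 84.353 - 1.064Q = 15.264 + 3.392Q → Q* = 15.5047.
Gap = |10.5314 − 15.5047| = 4.9733.

4.973 units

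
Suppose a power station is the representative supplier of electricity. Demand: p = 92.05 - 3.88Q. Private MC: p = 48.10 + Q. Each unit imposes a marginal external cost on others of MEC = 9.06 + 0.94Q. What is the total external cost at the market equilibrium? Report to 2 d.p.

119.72

Market equilibrium (private): 48.10 + Q = 92.05 - 3.88Q → Q_m = 9.0061.
Total external cost = ∫₀^{Q_m} (9.06 + 0.94Q) dQ = 9.06×9.0061 + ½×0.94×9.0061² = 119.7169.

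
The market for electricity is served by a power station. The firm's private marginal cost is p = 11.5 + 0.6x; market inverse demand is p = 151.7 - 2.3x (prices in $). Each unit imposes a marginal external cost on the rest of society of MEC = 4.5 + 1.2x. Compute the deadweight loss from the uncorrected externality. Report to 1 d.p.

Market equilibrium (private): 11.5 + 0.6x = 151.7 - 2.3x → x_m = 48.3448.
Social marginal cost = private MC + MEC = 16.0 + 1.8x.
Set SMC = demand: 16.0 + 1.8x = 151.7 - 2.3x → x* = 33.0976.
The welfare-loss triangle has base |x_m − x*| and height MEC(x_m) (the vertical gap between SMC and demand is zero at x* and MEC at x_m).
DWL = ½ × 15.2472 × 62.5138 = 476.5802.

DWL = $476.6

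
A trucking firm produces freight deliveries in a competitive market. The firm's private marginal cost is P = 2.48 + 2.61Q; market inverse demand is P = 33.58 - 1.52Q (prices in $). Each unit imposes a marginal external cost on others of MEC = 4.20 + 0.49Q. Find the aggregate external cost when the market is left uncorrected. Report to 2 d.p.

$45.52

Market equilibrium (private): 2.48 + 2.61Q = 33.58 - 1.52Q → Q_m = 7.5303.
Total external cost = ∫₀^{Q_m} (4.20 + 0.49Q) dQ = 4.20×7.5303 + ½×0.49×7.5303² = 45.5201.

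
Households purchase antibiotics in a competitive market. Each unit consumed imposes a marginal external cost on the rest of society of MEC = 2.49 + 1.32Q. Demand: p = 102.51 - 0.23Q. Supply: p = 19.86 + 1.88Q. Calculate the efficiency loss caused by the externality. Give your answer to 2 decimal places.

Market equilibrium (private): 19.86 + 1.88Q = 102.51 - 0.23Q → Q_m = 39.1706.
Social marginal benefit = demand − MEC = 100.02 - 1.55Q.
Set SMB = MC: 100.02 - 1.55Q = 19.86 + 1.88Q → Q* = 23.3703.
Between Q* and Q_m the wedge MC − SMB runs linearly from 0 to MEC(Q_m), so the loss is a triangle.
DWL = ½ × 15.8003 × 54.1952 = 428.1502.

DWL = 428.15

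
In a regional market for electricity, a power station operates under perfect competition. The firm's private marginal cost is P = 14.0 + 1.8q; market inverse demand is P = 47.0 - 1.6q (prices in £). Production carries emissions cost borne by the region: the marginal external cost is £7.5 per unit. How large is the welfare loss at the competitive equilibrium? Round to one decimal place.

Market equilibrium (private): 14.0 + 1.8q = 47.0 - 1.6q → q_m = 9.7059.
Social marginal cost = private MC + MEC = 21.5 + 1.8q.
Set SMC = demand: 21.5 + 1.8q = 47.0 - 1.6q → q* = 7.5000.
Height of the DWL triangle at q_m is SMC(q_m) − demand(q_m) = MEC(q_m) = 7.5000.
DWL = ½ × 2.2059 × 7.5000 = 8.2721.

DWL = £8.3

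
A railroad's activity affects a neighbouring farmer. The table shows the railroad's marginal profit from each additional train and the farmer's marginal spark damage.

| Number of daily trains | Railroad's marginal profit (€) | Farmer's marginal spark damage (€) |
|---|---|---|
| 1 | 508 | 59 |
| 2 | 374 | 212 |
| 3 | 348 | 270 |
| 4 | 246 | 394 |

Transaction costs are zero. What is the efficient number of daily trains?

Bargaining reaches the level where marginal profit last exceeds marginal spark damage.
That holds through level 3 (348 ≥ 270) but not at 4 (246 < 394).

3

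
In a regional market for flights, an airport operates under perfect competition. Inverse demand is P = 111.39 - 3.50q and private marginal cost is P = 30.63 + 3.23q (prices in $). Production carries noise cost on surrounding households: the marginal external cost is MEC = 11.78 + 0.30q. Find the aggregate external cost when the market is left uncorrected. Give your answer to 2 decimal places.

$162.96

Market equilibrium (private): 30.63 + 3.23q = 111.39 - 3.50q → q_m = 12.0000.
Total external cost = ∫₀^{q_m} (11.78 + 0.30q) dq = 11.78×12.0000 + ½×0.30×12.0000² = 162.9600.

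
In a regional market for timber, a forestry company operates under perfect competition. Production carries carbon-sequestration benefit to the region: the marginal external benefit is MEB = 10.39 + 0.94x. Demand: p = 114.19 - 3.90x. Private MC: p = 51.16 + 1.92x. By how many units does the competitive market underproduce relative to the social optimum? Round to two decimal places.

4.22 units

Market equilibrium (private): 51.16 + 1.92x = 114.19 - 3.90x → x_m = 10.8299.
Social marginal cost = private MC − MEB = 40.77 + 0.98x.
Set SMC = demand: 40.77 + 0.98x = 114.19 - 3.90x → x* = 15.0451.
Gap = |10.8299 − 15.0451| = 4.2152.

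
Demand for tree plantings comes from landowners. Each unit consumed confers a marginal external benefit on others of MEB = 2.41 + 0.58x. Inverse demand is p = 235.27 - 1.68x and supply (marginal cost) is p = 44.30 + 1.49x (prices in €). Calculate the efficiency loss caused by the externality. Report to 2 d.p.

DWL = €269.32

Market equilibrium (private): 44.30 + 1.49x = 235.27 - 1.68x → x_m = 60.2429.
Social marginal benefit = demand + MEB = 237.68 - 1.10x.
Set SMB = MC: 237.68 - 1.10x = 44.30 + 1.49x → x* = 74.6641.
The loss is the area between SMB and MC from x* to x_m; with linear curves that's a triangle of height MEB(x_m).
DWL = ½ × 14.4212 × 37.3509 = 269.3224.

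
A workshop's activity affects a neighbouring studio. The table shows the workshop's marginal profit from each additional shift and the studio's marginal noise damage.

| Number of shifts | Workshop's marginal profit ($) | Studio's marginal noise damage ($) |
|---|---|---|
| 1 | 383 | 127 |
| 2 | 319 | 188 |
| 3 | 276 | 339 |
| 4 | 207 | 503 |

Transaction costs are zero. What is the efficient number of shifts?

2

Bargaining reaches the level where marginal profit last exceeds marginal noise damage.
That holds through level 2 (319 ≥ 188) but not at 3 (276 < 339).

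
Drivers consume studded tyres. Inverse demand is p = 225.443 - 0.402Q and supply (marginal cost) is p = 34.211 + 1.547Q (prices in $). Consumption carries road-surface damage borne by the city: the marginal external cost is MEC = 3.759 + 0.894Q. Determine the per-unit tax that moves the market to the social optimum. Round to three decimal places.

tax = $62.711 per unit

Social marginal benefit = demand − MEC = 221.684 - 1.296Q.
Set SMB = MC: 221.684 - 1.296Q = 34.211 + 1.547Q → Q* = 65.9420.
The Pigouvian tax equals MEC at Q*: 3.759 + 0.894×65.9420 = 62.7111.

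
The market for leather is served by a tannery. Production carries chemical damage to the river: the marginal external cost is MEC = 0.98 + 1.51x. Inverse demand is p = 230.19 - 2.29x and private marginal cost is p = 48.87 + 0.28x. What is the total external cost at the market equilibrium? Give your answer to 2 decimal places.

3827.27

Market equilibrium (private): 48.87 + 0.28x = 230.19 - 2.29x → x_m = 70.5525.
Total external cost = ∫₀^{x_m} (0.98 + 1.51x) dx = 0.98×70.5525 + ½×1.51×70.5525² = 3827.2712.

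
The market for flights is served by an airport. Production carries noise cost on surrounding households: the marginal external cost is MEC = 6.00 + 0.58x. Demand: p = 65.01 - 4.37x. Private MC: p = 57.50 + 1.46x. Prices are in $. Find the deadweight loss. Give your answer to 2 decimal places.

DWL = $3.55

Market equilibrium (private): 57.50 + 1.46x = 65.01 - 4.37x → x_m = 1.2882.
Social marginal cost = private MC + MEC = 63.50 + 2.04x.
Set SMC = demand: 63.50 + 2.04x = 65.01 - 4.37x → x* = 0.2356.
Height of the DWL triangle at x_m is SMC(x_m) − demand(x_m) = MEC(x_m) = 6.7471.
DWL = ½ × 1.0526 × 6.7471 = 3.5510.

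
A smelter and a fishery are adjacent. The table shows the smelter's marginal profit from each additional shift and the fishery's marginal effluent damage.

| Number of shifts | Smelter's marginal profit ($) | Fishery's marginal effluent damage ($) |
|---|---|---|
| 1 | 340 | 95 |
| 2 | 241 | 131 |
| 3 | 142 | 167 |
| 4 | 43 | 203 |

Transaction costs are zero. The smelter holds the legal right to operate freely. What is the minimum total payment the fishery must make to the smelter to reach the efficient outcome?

$185

Left alone the smelter would choose level 4 (marginal profit stays positive).
Efficient level: k* = 2 (marginal profit ≥ marginal effluent damage through 2).
The fishery must at least cover the smelter's forgone profit from cutting 4→2: 142 + 43 = 185.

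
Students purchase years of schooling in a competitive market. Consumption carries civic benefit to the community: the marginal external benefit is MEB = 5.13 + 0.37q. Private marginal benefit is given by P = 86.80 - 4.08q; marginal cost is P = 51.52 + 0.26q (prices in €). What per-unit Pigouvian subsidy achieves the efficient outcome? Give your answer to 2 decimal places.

Social marginal benefit = demand + MEB = 91.93 - 3.71q.
Set SMB = MC: 91.93 - 3.71q = 51.52 + 0.26q → q* = 10.1788.
The Pigouvian subsidy equals MEB at q*: 5.13 + 0.37×10.1788 = 8.8962.

subsidy = €8.90 per unit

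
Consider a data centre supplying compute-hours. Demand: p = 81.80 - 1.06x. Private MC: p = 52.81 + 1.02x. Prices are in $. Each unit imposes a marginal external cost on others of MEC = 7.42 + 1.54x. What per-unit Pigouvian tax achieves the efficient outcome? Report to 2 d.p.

Social marginal cost = private MC + MEC = 60.23 + 2.56x.
Set SMC = demand: 60.23 + 2.56x = 81.80 - 1.06x → x* = 5.9586.
The Pigouvian tax equals MEC at x*: 7.42 + 1.54×5.9586 = 16.5962.

tax = $16.60 per unit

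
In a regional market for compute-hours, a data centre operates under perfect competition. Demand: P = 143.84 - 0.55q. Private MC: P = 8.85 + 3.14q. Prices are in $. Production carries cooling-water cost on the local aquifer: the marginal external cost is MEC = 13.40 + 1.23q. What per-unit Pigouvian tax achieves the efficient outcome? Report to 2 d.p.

Social marginal cost = private MC + MEC = 22.25 + 4.37q.
Set SMC = demand: 22.25 + 4.37q = 143.84 - 0.55q → q* = 24.7134.
The Pigouvian tax equals MEC at q*: 13.40 + 1.23×24.7134 = 43.7975.

tax = $43.80 per unit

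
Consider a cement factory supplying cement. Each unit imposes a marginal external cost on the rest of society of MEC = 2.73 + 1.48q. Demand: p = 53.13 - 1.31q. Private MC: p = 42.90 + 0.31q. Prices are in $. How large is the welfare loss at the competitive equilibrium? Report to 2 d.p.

Market equilibrium (private): 42.90 + 0.31q = 53.13 - 1.31q → q_m = 6.3148.
Social marginal cost = private MC + MEC = 45.63 + 1.79q.
Set SMC = demand: 45.63 + 1.79q = 53.13 - 1.31q → q* = 2.4194.
The loss is the area between SMC and demand from q* to q_m; with linear curves that's a triangle of height MEC(q_m).
DWL = ½ × 3.8954 × 12.0759 = 23.5202.

DWL = $23.52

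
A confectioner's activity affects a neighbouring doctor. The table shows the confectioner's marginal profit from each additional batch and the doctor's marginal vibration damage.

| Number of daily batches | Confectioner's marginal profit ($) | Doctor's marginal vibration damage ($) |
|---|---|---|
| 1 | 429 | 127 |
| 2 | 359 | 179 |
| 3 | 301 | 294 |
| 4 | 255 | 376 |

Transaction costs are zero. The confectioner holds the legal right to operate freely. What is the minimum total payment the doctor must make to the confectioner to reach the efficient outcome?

Left alone the confectioner would choose level 4 (marginal profit stays positive).
Efficient level: k* = 3 (marginal profit ≥ marginal vibration damage through 3).
The doctor must at least cover the confectioner's forgone profit from cutting 4→3: 255 = 255.

$255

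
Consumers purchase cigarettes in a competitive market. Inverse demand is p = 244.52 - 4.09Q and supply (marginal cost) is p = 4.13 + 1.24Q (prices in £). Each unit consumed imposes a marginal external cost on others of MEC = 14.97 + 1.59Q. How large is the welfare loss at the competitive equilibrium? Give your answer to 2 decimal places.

Market equilibrium (private): 4.13 + 1.24Q = 244.52 - 4.09Q → Q_m = 45.1013.
Social marginal benefit = demand − MEC = 229.55 - 5.68Q.
Set SMB = MC: 229.55 - 5.68Q = 4.13 + 1.24Q → Q* = 32.5751.
Height of the DWL triangle at Q_m is MC(Q_m) − SMB(Q_m) = MEC(Q_m) = 86.6811.
DWL = ½ × 12.5262 × 86.6811 = 542.8924.

DWL = £542.89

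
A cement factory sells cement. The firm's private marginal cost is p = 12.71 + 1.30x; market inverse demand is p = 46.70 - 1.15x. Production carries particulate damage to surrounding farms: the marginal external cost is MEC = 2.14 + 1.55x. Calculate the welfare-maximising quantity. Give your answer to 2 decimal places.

x* = 7.96

Social marginal cost = private MC + MEC = 14.85 + 2.85x.
Set SMC = demand: 14.85 + 2.85x = 46.70 - 1.15x → x* = 7.9625.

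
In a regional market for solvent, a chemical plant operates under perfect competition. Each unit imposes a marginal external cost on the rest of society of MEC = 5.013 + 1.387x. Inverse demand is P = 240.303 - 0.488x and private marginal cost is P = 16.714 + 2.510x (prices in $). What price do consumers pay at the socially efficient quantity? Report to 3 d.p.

P = $215.978

Social marginal cost = private MC + MEC = 21.727 + 3.897x.
Set SMC = demand: 21.727 + 3.897x = 240.303 - 0.488x → x* = 49.8463.
Consumer price on the demand curve at x*: 240.303 − 0.488×49.8463 = 215.9780.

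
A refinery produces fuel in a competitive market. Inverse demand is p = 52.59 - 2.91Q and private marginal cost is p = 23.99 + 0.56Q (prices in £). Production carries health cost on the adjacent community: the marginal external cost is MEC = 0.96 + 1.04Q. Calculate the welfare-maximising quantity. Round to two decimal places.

Q* = 6.13

Social marginal cost = private MC + MEC = 24.95 + 1.60Q.
Set SMC = demand: 24.95 + 1.60Q = 52.59 - 2.91Q → Q* = 6.1286.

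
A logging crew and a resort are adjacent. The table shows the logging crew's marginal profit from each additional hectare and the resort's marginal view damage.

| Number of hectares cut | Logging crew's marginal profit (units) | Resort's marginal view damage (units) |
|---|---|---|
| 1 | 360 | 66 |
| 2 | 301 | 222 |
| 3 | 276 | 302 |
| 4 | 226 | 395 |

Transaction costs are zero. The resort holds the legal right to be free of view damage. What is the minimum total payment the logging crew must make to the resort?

288

Efficient level: marginal profit ≥ marginal view damage through level 2, so k* = 2.
With the resort holding the right, the logging crew must at least compensate total damage at k*: 66 + 222 = 288.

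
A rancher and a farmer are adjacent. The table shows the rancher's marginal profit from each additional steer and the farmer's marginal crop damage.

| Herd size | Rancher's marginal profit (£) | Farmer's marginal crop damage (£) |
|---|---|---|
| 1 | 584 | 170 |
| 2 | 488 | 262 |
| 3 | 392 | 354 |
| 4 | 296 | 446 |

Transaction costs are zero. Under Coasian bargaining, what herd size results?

3

Bargaining reaches the level where marginal profit last exceeds marginal crop damage.
That holds through level 3 (392 ≥ 354) but not at 4 (296 < 446).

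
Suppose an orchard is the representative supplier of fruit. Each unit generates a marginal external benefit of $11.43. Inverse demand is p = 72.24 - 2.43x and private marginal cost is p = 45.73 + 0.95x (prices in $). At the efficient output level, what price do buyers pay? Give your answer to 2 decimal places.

P = $44.96

Social marginal cost = private MC − MEB = 34.30 + 0.95x.
Set SMC = demand: 34.30 + 0.95x = 72.24 - 2.43x → x* = 11.2249.
Consumer price on the demand curve at x*: 72.24 − 2.43×11.2249 = 44.9635.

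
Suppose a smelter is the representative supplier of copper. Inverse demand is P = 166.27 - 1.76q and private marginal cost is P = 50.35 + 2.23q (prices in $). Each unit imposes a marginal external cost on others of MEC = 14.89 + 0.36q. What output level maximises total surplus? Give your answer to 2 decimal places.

q* = 23.23

Social marginal cost = private MC + MEC = 65.24 + 2.59q.
Set SMC = demand: 65.24 + 2.59q = 166.27 - 1.76q → q* = 23.2253.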